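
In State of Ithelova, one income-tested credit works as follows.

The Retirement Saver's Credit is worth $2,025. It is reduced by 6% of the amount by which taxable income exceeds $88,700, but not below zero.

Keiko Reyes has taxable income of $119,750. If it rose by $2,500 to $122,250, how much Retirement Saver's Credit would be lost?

$150

At $119,750 — 6% of the $31,050 excess over $88,700 is $1,863; credit = $2,025 − $1,863 = $162.
At $122,250 — 6% of the $33,550 excess over $88,700 is $2,013; credit = $2,025 − $2,013 = $12.
Lost: $162 − $12 = $150.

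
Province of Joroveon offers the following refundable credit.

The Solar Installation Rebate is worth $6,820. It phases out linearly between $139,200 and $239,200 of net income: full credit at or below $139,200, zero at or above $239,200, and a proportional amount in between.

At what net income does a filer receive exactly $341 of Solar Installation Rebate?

$341 is 341/6,820 of the full $6,820, so 6,479/6,820 of the $100,000 range has been used: income = $139,200 + $100,000 × 6,479/6,820 = $234,200.

$234,200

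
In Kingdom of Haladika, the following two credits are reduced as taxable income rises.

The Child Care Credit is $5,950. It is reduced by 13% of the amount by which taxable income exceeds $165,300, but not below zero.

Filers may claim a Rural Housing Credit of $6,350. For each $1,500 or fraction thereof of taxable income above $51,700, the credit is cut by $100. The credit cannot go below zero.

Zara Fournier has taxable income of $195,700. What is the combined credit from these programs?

$1,998

Child Care Credit: 13% of the $30,400 excess over $165,300 is $3,952; credit = $5,950 − $3,952 = $1,998.
Rural Housing Credit: income exceeds $51,700 by $144,000 → 96 increments × $100 = $9,600 ≥ base, so the credit is $0.
Total: $1,998 + $0 = $1,998.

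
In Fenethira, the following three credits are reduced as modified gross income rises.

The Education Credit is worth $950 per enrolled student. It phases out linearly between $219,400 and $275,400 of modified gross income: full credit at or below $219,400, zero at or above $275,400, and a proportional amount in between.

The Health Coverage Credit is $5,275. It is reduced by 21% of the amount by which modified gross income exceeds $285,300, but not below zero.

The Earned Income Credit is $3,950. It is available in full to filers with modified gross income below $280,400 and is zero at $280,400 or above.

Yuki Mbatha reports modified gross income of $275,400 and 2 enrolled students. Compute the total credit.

Education Credit: base = 2 × $950 = $1,900. $275,400 is at or above $275,400, so the credit is $0.
Health Coverage Credit: $275,400 is at or below the $285,300 threshold, so the full $5,275 applies.
Earned Income Credit: $275,400 is below the $280,400 cutoff, so the full $3,950 applies.
Total: $0 + $5,275 + $3,950 = $9,225.

$9,225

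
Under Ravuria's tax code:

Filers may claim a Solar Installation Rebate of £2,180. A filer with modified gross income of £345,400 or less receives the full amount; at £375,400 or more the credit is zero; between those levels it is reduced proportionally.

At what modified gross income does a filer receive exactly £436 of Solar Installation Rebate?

£436 is 436/2,180 of the full £2,180, so 1,744/2,180 of the £30,000 range has been used: income = £345,400 + £30,000 × 1,744/2,180 = £369,400.

£369,400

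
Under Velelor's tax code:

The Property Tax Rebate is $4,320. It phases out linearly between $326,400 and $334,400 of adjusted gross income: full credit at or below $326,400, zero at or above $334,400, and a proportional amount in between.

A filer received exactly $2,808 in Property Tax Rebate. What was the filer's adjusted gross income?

$329,200

$2,808 is 2,808/4,320 of the full $4,320, so 1,512/4,320 of the $8,000 range has been used: income = $326,400 + $8,000 × 1,512/4,320 = $329,200.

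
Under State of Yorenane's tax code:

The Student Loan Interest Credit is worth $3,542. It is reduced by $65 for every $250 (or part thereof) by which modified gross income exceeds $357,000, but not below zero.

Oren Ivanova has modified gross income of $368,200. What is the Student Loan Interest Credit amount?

Student Loan Interest Credit: income exceeds $357,000 by $11,200, which is 45 full-or-partial $250 increments; reduction = 45 × $65 = $2,925, leaving $617.

$617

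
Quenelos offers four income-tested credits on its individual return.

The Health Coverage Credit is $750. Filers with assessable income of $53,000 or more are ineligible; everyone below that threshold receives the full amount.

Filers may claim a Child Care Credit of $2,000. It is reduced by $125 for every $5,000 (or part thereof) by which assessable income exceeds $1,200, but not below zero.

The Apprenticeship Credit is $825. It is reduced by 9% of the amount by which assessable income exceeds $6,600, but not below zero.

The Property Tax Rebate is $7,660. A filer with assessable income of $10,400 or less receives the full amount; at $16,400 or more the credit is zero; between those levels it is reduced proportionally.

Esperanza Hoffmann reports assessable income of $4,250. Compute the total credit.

$11,110

Health Coverage Credit: $4,250 is below the $53,000 cutoff, so the full $750 applies.
Child Care Credit: income exceeds $1,200 by $3,050, which is 1 full-or-partial $5,000 increment; reduction = 1 × $125 = $125, leaving $1,875.
Apprenticeship Credit: $4,250 is at or below the $6,600 threshold, so the full $825 applies.
Property Tax Rebate: $4,250 is at or below the $10,400 threshold, so the full $7,660 applies.
Total: $750 + $1,875 + $825 + $7,660 = $11,110.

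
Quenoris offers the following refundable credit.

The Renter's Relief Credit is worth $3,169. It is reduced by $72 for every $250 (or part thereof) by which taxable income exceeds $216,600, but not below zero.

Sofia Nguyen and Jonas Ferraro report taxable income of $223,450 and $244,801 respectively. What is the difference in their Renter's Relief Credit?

$1,153

Sofia ($223,450): Renter's Relief Credit: income exceeds $216,600 by $6,850, which is 28 full-or-partial $250 increments; reduction = 28 × $72 = $2,016, leaving $1,153.
Jonas ($244,801): Renter's Relief Credit: income exceeds $216,600 by $28,201 → 113 increments × $72 = $8,136 ≥ base, so the credit is $0.
Difference: |$1,153 − $0| = $1,153.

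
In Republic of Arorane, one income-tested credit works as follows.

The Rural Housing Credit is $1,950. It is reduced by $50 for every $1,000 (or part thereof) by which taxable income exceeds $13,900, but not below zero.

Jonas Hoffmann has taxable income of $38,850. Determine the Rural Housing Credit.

$700

Rural Housing Credit: income exceeds $13,900 by $24,950, which is 25 full-or-partial $1,000 increments; reduction = 25 × $50 = $1,250, leaving $700.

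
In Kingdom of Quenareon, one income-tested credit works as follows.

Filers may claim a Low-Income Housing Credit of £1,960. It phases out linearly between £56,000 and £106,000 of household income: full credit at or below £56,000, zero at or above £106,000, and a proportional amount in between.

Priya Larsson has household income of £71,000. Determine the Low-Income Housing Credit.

£1,372

Low-Income Housing Credit: £71,000 is £15,000 into a £50,000 phase-out range, leaving 35,000/50,000 of the credit: £1,960 × 35,000/50,000 = £1,372.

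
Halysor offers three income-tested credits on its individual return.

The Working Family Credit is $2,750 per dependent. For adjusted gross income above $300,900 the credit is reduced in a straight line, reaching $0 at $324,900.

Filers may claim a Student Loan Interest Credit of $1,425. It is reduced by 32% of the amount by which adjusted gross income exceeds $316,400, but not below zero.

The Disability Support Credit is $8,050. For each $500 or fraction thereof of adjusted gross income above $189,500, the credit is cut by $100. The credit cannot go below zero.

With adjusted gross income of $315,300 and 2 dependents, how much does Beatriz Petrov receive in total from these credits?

Working Family Credit: base = 2 × $2,750 = $5,500. $315,300 is $14,400 into a $24,000 phase-out range, leaving 9,600/24,000 of the credit: $5,500 × 9,600/24,000 = $2,200.
Student Loan Interest Credit: $315,300 is at or below the $316,400 threshold, so the full $1,425 applies.
Disability Support Credit: income exceeds $189,500 by $125,800 → 252 increments × $100 = $25,200 ≥ base, so the credit is $0.
Total: $2,200 + $1,425 + $0 = $3,625.

$3,625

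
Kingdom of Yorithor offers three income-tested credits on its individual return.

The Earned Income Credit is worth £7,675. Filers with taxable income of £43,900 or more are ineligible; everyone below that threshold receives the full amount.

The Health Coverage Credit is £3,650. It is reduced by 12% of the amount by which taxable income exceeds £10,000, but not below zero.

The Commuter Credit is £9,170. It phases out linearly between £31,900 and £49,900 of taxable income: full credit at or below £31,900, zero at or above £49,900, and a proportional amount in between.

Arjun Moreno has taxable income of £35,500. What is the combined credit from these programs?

Earned Income Credit: £35,500 is below the £43,900 cutoff, so the full £7,675 applies.
Health Coverage Credit: 12% of the £25,500 excess over £10,000 is £3,060; credit = £3,650 − £3,060 = £590.
Commuter Credit: £35,500 is £3,600 into a £18,000 phase-out range, leaving 14,400/18,000 of the credit: £9,170 × 14,400/18,000 = £7,336.
Total: £7,675 + £590 + £7,336 = £15,601.

£15,601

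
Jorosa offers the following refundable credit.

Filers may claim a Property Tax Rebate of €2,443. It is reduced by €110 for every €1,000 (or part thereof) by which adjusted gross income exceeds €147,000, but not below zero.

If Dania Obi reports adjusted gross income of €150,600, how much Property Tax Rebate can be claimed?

€2,003

Property Tax Rebate: income exceeds €147,000 by €3,600, which is 4 full-or-partial €1,000 increments; reduction = 4 × €110 = €440, leaving €2,003.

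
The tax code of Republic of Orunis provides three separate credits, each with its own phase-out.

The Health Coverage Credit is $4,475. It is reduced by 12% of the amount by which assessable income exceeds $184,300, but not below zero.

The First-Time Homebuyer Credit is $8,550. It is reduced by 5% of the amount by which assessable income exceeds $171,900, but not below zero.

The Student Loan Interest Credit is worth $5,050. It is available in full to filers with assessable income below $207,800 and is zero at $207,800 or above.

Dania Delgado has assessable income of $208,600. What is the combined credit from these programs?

$8,274

Health Coverage Credit: 12% of the $24,300 excess over $184,300 is $2,916; credit = $4,475 − $2,916 = $1,559.
First-Time Homebuyer Credit: 5% of the $36,700 excess over $171,900 is $1,835; credit = $8,550 − $1,835 = $6,715.
Student Loan Interest Credit: $208,600 meets or exceeds the $207,800 cutoff, so the credit is $0.
Total: $1,559 + $6,715 + $0 = $8,274.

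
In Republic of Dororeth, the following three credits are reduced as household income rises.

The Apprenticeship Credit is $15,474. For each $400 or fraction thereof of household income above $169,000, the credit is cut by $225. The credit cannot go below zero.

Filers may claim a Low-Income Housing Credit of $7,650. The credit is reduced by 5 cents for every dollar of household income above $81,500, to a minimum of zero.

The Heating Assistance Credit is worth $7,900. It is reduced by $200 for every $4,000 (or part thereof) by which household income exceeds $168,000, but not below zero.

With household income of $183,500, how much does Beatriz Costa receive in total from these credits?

$16,799

Apprenticeship Credit: income exceeds $169,000 by $14,500, which is 37 full-or-partial $400 increments; reduction = 37 × $225 = $8,325, leaving $7,149.
Low-Income Housing Credit: 5% of the $102,000 excess over $81,500 is $5,100; credit = $7,650 − $5,100 = $2,550.
Heating Assistance Credit: income exceeds $168,000 by $15,500, which is 4 full-or-partial $4,000 increments; reduction = 4 × $200 = $800, leaving $7,100.
Total: $7,149 + $2,550 + $7,100 = $16,799.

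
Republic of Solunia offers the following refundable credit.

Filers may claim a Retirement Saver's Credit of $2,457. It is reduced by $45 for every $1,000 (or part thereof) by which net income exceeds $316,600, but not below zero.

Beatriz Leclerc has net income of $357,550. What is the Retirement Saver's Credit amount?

Retirement Saver's Credit: income exceeds $316,600 by $40,950, which is 41 full-or-partial $1,000 increments; reduction = 41 × $45 = $1,845, leaving $612.

$612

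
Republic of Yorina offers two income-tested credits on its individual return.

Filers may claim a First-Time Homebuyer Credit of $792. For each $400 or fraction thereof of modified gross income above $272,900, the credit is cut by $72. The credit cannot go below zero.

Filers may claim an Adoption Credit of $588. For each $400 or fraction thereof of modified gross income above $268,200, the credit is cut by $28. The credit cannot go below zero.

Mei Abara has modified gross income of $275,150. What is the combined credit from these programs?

First-Time Homebuyer Credit: income exceeds $272,900 by $2,250, which is 6 full-or-partial $400 increments; reduction = 6 × $72 = $432, leaving $360.
Adoption Credit: income exceeds $268,200 by $6,950, which is 18 full-or-partial $400 increments; reduction = 18 × $28 = $504, leaving $84.
Total: $360 + $84 = $444.

$444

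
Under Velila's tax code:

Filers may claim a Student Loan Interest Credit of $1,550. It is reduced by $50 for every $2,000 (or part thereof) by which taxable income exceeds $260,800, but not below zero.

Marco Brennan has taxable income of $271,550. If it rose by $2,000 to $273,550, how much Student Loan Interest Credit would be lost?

At $271,550 — income exceeds $260,800 by $10,750, which is 6 full-or-partial $2,000 increments; reduction = 6 × $50 = $300, leaving $1,250.
At $273,550 — income exceeds $260,800 by $12,750, which is 7 full-or-partial $2,000 increments; reduction = 7 × $50 = $350, leaving $1,200.
Lost: $1,250 − $1,200 = $50.

$50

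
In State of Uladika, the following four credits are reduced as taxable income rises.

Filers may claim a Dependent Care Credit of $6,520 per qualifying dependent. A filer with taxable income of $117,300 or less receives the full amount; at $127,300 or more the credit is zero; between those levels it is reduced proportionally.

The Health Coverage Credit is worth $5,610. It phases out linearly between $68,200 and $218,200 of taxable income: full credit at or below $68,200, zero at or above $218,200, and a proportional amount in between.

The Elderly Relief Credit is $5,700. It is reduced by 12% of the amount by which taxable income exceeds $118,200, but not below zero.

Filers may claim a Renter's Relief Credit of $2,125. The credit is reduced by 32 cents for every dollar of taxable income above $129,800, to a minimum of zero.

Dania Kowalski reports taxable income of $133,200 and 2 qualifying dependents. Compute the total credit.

$8,116

Dependent Care Credit: base = 2 × $6,520 = $13,040. $133,200 is at or above $127,300, so the credit is $0.
Health Coverage Credit: $133,200 is $65,000 into a $150,000 phase-out range, leaving 85,000/150,000 of the credit: $5,610 × 85,000/150,000 = $3,179.
Elderly Relief Credit: 12% of the $15,000 excess over $118,200 is $1,800; credit = $5,700 − $1,800 = $3,900.
Renter's Relief Credit: 32% of the $3,400 excess over $129,800 is $1,088; credit = $2,125 − $1,088 = $1,037.
Total: $0 + $3,179 + $3,900 + $1,037 = $8,116.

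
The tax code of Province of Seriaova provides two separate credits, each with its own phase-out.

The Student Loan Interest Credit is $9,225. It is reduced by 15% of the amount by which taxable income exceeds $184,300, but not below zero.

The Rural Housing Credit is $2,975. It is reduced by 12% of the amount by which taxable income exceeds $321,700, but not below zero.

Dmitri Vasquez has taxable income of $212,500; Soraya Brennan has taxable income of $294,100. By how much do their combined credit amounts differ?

$4,995

Dmitri ($212,500): Student Loan Interest Credit: 15% of the $28,200 excess over $184,300 is $4,230; credit = $9,225 − $4,230 = $4,995. Rural Housing Credit: $212,500 is at or below the $321,700 threshold, so the full $2,975 applies. total $4,995 + $2,975 = $7,970
Soraya ($294,100): Student Loan Interest Credit: 15% of the $109,800 excess over $184,300 is $16,470 ≥ base, so the credit is $0. Rural Housing Credit: $294,100 is at or below the $321,700 threshold, so the full $2,975 applies. total $0 + $2,975 = $2,975
Difference: |$7,970 − $2,975| = $4,995.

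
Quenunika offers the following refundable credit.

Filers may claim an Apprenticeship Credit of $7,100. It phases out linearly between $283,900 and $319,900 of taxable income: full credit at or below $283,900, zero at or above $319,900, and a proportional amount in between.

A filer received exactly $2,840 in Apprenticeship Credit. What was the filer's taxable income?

$305,500

$2,840 is 2,840/7,100 of the full $7,100, so 4,260/7,100 of the $36,000 range has been used: income = $283,900 + $36,000 × 4,260/7,100 = $305,500.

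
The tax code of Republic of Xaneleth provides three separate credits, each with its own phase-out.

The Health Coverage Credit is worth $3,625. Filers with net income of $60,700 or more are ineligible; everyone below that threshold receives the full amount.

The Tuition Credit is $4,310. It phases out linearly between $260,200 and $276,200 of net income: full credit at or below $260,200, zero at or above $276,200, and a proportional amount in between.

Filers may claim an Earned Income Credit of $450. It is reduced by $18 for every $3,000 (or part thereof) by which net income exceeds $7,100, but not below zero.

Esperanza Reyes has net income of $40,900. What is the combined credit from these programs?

$8,169

Health Coverage Credit: $40,900 is below the $60,700 cutoff, so the full $3,625 applies.
Tuition Credit: $40,900 is at or below the $260,200 threshold, so the full $4,310 applies.
Earned Income Credit: income exceeds $7,100 by $33,800, which is 12 full-or-partial $3,000 increments; reduction = 12 × $18 = $216, leaving $234.
Total: $3,625 + $4,310 + $234 = $8,169.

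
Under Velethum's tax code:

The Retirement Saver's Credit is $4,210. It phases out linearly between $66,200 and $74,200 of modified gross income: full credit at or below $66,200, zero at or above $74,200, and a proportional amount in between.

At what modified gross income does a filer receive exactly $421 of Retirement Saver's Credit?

$73,400

$421 is 421/4,210 of the full $4,210, so 3,789/4,210 of the $8,000 range has been used: income = $66,200 + $8,000 × 3,789/4,210 = $73,400.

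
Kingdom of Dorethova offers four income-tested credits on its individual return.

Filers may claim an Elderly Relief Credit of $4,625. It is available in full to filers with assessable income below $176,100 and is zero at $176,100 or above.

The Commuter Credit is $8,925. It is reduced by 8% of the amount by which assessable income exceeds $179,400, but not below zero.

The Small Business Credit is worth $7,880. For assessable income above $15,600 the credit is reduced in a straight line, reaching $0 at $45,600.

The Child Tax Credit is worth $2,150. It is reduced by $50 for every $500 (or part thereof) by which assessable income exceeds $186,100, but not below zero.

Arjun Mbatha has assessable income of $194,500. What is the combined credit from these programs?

Elderly Relief Credit: $194,500 meets or exceeds the $176,100 cutoff, so the credit is $0.
Commuter Credit: 8% of the $15,100 excess over $179,400 is $1,208; credit = $8,925 − $1,208 = $7,717.
Small Business Credit: $194,500 is at or above $45,600, so the credit is $0.
Child Tax Credit: income exceeds $186,100 by $8,400, which is 17 full-or-partial $500 increments; reduction = 17 × $50 = $850, leaving $1,300.
Total: $0 + $7,717 + $0 + $1,300 = $9,017.

$9,017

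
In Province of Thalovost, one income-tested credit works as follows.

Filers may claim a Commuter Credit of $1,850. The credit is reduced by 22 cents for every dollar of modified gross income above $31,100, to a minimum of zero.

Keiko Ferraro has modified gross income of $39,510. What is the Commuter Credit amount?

Commuter Credit: 22% of the $8,410 excess over $31,100 is $1,850.20 ≥ base, so the credit is $0.

$0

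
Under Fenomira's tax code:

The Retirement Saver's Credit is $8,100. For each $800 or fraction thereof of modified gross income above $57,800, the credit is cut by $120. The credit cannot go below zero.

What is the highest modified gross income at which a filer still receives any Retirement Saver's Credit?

$111,400

After 67 increments the reduction is 67 × $120 = $8,040, leaving $60; one more increment wipes it out. Increment 67 ends at excess 67 × $800 = $53,600, so the highest qualifying income is $57,800 + $53,600 = $111,400.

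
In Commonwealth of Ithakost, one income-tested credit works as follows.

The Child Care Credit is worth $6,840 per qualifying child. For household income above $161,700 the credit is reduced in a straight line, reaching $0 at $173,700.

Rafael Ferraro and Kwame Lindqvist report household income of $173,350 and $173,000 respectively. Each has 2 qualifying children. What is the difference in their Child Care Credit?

$399

Rafael ($173,350): Child Care Credit: base = 2 × $6,840 = $13,680. $173,350 is $11,650 into a $12,000 phase-out range, leaving 350/12,000 of the credit: $13,680 × 350/12,000 = $399.
Kwame ($173,000): Child Care Credit: base = 2 × $6,840 = $13,680. $173,000 is $11,300 into a $12,000 phase-out range, leaving 700/12,000 of the credit: $13,680 × 700/12,000 = $798.
Difference: |$399 − $798| = $399.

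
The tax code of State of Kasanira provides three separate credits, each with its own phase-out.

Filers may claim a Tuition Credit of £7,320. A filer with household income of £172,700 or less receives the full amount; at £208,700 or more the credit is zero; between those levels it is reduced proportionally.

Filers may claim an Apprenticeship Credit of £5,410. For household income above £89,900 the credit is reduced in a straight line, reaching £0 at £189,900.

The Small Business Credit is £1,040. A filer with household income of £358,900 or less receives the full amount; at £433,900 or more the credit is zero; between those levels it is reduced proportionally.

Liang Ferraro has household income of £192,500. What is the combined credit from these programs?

£4,334

Tuition Credit: £192,500 is £19,800 into a £36,000 phase-out range, leaving 16,200/36,000 of the credit: £7,320 × 16,200/36,000 = £3,294.
Apprenticeship Credit: £192,500 is at or above £189,900, so the credit is £0.
Small Business Credit: £192,500 is at or below the £358,900 threshold, so the full £1,040 applies.
Total: £3,294 + £0 + £1,040 = £4,334.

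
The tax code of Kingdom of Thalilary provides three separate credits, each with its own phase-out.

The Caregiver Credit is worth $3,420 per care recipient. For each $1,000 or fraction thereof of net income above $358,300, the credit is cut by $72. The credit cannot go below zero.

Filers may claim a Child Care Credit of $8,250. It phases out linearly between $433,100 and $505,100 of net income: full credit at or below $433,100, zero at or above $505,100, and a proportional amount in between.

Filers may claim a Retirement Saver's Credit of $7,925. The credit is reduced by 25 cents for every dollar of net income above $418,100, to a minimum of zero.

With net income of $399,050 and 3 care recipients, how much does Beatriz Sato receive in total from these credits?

Caregiver Credit: base = 3 × $3,420 = $10,260. income exceeds $358,300 by $40,750, which is 41 full-or-partial $1,000 increments; reduction = 41 × $72 = $2,952, leaving $7,308.
Child Care Credit: $399,050 is at or below the $433,100 threshold, so the full $8,250 applies.
Retirement Saver's Credit: $399,050 is at or below the $418,100 threshold, so the full $7,925 applies.
Total: $7,308 + $8,250 + $7,925 = $23,483.

$23,483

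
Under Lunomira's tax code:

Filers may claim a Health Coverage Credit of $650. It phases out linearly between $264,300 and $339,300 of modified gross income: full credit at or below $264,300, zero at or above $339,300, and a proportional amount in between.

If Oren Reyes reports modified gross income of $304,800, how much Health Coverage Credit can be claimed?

Health Coverage Credit: $304,800 is $40,500 into a $75,000 phase-out range, leaving 34,500/75,000 of the credit: $650 × 34,500/75,000 = $299.

$299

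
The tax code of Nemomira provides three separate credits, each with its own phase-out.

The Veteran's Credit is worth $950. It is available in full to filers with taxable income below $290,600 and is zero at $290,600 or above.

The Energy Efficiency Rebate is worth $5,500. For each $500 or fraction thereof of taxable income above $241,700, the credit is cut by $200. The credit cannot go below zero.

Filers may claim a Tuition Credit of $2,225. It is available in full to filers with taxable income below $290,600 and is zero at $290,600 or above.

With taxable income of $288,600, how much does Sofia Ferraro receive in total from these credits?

$3,175

Veteran's Credit: $288,600 is below the $290,600 cutoff, so the full $950 applies.
Energy Efficiency Rebate: income exceeds $241,700 by $46,900 → 94 increments × $200 = $18,800 ≥ base, so the credit is $0.
Tuition Credit: $288,600 is below the $290,600 cutoff, so the full $2,225 applies.
Total: $950 + $0 + $2,225 = $3,175.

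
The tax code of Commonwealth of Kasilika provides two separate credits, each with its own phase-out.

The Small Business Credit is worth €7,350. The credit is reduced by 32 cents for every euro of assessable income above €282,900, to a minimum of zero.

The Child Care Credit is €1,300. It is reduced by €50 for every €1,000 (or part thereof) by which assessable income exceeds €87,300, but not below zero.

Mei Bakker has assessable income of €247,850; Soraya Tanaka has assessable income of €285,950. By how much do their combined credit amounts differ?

Mei (€247,850): Small Business Credit: €247,850 is at or below the €282,900 threshold, so the full €7,350 applies. Child Care Credit: income exceeds €87,300 by €160,550 → 161 increments × €50 = €8,050 ≥ base, so the credit is €0. total €7,350 + €0 = €7,350
Soraya (€285,950): Small Business Credit: 32% of the €3,050 excess over €282,900 is €976; credit = €7,350 − €976 = €6,374. Child Care Credit: income exceeds €87,300 by €198,650 → 199 increments × €50 = €9,950 ≥ base, so the credit is €0. total €6,374 + €0 = €6,374
Difference: |€7,350 − €6,374| = €976.

€976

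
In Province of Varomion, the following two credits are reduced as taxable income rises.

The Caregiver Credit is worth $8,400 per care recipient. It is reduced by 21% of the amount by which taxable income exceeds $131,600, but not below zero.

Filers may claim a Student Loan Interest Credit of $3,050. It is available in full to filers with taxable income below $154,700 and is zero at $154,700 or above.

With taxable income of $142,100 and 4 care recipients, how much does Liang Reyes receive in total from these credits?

$34,445

Caregiver Credit: base = 4 × $8,400 = $33,600. 21% of the $10,500 excess over $131,600 is $2,205; credit = $33,600 − $2,205 = $31,395.
Student Loan Interest Credit: $142,100 is below the $154,700 cutoff, so the full $3,050 applies.
Total: $31,395 + $3,050 = $34,445.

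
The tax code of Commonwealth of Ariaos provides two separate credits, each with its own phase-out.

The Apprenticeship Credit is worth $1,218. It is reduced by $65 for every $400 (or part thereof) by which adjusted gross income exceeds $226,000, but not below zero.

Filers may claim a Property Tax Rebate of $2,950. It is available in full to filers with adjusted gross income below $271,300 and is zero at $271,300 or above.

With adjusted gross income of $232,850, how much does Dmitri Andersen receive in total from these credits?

$2,998

Apprenticeship Credit: income exceeds $226,000 by $6,850, which is 18 full-or-partial $400 increments; reduction = 18 × $65 = $1,170, leaving $48.
Property Tax Rebate: $232,850 is below the $271,300 cutoff, so the full $2,950 applies.
Total: $48 + $2,950 = $2,998.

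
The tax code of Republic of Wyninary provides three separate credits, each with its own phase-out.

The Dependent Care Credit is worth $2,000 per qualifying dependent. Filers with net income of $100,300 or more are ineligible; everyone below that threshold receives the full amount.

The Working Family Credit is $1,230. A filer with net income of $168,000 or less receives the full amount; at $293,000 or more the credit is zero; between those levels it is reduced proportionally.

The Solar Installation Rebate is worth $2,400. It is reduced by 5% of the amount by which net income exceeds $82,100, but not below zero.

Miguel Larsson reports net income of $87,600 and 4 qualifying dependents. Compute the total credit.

$11,355

Dependent Care Credit: base = 4 × $2,000 = $8,000. $87,600 is below the $100,300 cutoff, so the full $8,000 applies.
Working Family Credit: $87,600 is at or below the $168,000 threshold, so the full $1,230 applies.
Solar Installation Rebate: 5% of the $5,500 excess over $82,100 is $275; credit = $2,400 − $275 = $2,125.
Total: $8,000 + $1,230 + $2,125 = $11,355.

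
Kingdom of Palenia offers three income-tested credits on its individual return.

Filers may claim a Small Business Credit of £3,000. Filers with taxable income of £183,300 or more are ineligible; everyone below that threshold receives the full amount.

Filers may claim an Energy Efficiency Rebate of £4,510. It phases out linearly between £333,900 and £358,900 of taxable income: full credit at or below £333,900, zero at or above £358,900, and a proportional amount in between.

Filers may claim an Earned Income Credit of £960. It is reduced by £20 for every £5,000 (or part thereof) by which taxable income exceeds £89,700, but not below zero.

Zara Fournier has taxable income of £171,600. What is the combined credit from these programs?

Small Business Credit: £171,600 is below the £183,300 cutoff, so the full £3,000 applies.
Energy Efficiency Rebate: £171,600 is at or below the £333,900 threshold, so the full £4,510 applies.
Earned Income Credit: income exceeds £89,700 by £81,900, which is 17 full-or-partial £5,000 increments; reduction = 17 × £20 = £340, leaving £620.
Total: £3,000 + £4,510 + £620 = £8,130.

£8,130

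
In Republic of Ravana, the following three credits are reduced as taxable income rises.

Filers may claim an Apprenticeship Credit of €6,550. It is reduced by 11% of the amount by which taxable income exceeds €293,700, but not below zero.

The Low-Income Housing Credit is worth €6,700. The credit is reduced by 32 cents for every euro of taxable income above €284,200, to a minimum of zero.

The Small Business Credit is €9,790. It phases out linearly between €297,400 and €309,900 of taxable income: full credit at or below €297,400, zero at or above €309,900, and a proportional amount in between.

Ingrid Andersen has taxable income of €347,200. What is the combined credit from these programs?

Apprenticeship Credit: 11% of the €53,500 excess over €293,700 is €5,885; credit = €6,550 − €5,885 = €665.
Low-Income Housing Credit: 32% of the €63,000 excess over €284,200 is €20,160 ≥ base, so the credit is €0.
Small Business Credit: €347,200 is at or above €309,900, so the credit is €0.
Total: €665 + €0 + €0 = €665.

€665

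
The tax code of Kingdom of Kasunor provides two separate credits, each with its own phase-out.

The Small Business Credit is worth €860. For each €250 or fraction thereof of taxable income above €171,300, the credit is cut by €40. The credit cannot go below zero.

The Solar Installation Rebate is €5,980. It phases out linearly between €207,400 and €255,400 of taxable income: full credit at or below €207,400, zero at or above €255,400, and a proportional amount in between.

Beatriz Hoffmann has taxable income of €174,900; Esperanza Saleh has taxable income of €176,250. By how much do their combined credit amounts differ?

€200

Beatriz (€174,900): Small Business Credit: income exceeds €171,300 by €3,600, which is 15 full-or-partial €250 increments; reduction = 15 × €40 = €600, leaving €260. Solar Installation Rebate: €174,900 is at or below the €207,400 threshold, so the full €5,980 applies. total €260 + €5,980 = €6,240
Esperanza (€176,250): Small Business Credit: income exceeds €171,300 by €4,950, which is 20 full-or-partial €250 increments; reduction = 20 × €40 = €800, leaving €60. Solar Installation Rebate: €176,250 is at or below the €207,400 threshold, so the full €5,980 applies. total €60 + €5,980 = €6,040
Difference: |€6,240 − €6,040| = €200.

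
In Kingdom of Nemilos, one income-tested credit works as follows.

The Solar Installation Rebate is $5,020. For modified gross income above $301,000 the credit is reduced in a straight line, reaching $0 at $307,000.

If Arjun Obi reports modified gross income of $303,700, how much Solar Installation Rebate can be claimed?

Solar Installation Rebate: $303,700 is $2,700 into a $6,000 phase-out range, leaving 3,300/6,000 of the credit: $5,020 × 3,300/6,000 = $2,761.

$2,761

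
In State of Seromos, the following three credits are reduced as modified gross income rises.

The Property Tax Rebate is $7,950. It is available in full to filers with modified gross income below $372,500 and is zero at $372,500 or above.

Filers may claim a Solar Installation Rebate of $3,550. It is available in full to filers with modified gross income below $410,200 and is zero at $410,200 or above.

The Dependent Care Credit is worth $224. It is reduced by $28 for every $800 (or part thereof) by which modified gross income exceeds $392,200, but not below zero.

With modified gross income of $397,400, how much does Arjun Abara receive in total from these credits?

Property Tax Rebate: $397,400 meets or exceeds the $372,500 cutoff, so the credit is $0.
Solar Installation Rebate: $397,400 is below the $410,200 cutoff, so the full $3,550 applies.
Dependent Care Credit: income exceeds $392,200 by $5,200, which is 7 full-or-partial $800 increments; reduction = 7 × $28 = $196, leaving $28.
Total: $0 + $3,550 + $28 = $3,578.

$3,578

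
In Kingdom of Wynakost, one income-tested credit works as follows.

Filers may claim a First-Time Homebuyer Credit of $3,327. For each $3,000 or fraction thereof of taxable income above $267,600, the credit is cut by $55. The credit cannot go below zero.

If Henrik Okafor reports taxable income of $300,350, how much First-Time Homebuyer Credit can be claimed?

First-Time Homebuyer Credit: income exceeds $267,600 by $32,750, which is 11 full-or-partial $3,000 increments; reduction = 11 × $55 = $605, leaving $2,722.

$2,722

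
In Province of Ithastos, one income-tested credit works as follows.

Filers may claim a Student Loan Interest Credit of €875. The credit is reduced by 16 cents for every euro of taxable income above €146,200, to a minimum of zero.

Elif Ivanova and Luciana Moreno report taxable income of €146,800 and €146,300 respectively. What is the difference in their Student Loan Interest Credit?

€80

Elif (€146,800): Student Loan Interest Credit: 16% of the €600 excess over €146,200 is €96; credit = €875 − €96 = €779.
Luciana (€146,300): Student Loan Interest Credit: 16% of the €100 excess over €146,200 is €16; credit = €875 − €16 = €859.
Difference: |€779 − €859| = €80.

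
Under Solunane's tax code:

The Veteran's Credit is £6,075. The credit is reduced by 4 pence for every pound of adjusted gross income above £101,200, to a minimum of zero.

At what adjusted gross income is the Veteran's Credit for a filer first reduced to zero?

£253,075

The credit falls by 4% of each pound above £101,200, so it reaches zero when the excess is £6,075 / 4% = £151,875: income = £101,200 + £151,875 = £253,075.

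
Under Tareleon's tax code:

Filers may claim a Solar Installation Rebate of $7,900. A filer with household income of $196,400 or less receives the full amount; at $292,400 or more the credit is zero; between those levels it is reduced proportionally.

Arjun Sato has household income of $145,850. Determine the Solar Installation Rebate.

$7,900

Solar Installation Rebate: $145,850 is at or below the $196,400 threshold, so the full $7,900 applies.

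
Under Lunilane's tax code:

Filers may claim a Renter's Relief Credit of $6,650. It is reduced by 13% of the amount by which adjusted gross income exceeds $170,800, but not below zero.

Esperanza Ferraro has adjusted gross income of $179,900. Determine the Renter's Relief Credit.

Renter's Relief Credit: 13% of the $9,100 excess over $170,800 is $1,183; credit = $6,650 − $1,183 = $5,467.

$5,467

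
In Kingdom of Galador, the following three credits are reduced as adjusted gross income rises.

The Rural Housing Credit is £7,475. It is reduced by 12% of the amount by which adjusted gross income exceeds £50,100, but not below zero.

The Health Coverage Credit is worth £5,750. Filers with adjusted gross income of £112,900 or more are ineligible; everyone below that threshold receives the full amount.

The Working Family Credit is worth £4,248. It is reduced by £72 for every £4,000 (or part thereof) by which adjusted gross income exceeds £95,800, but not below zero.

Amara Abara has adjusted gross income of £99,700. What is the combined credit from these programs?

£11,449

Rural Housing Credit: 12% of the £49,600 excess over £50,100 is £5,952; credit = £7,475 − £5,952 = £1,523.
Health Coverage Credit: £99,700 is below the £112,900 cutoff, so the full £5,750 applies.
Working Family Credit: income exceeds £95,800 by £3,900, which is 1 full-or-partial £4,000 increment; reduction = 1 × £72 = £72, leaving £4,176.
Total: £1,523 + £5,750 + £4,176 = £11,449.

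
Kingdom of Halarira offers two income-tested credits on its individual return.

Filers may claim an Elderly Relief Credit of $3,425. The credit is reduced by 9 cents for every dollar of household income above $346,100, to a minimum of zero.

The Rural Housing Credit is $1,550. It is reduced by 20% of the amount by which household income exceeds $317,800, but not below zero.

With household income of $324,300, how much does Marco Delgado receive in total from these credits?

$3,675

Elderly Relief Credit: $324,300 is at or below the $346,100 threshold, so the full $3,425 applies.
Rural Housing Credit: 20% of the $6,500 excess over $317,800 is $1,300; credit = $1,550 − $1,300 = $250.
Total: $3,425 + $250 = $3,675.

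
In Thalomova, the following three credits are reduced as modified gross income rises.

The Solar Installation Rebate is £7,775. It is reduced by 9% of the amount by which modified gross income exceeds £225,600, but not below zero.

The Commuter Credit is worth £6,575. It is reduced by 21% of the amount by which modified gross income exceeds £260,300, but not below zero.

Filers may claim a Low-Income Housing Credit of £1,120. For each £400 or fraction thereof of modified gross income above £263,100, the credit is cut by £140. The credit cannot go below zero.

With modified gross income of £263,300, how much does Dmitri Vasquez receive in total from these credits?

£11,307

Solar Installation Rebate: 9% of the £37,700 excess over £225,600 is £3,393; credit = £7,775 − £3,393 = £4,382.
Commuter Credit: 21% of the £3,000 excess over £260,300 is £630; credit = £6,575 − £630 = £5,945.
Low-Income Housing Credit: income exceeds £263,100 by £200, which is 1 full-or-partial £400 increment; reduction = 1 × £140 = £140, leaving £980.
Total: £4,382 + £5,945 + £980 = £11,307.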